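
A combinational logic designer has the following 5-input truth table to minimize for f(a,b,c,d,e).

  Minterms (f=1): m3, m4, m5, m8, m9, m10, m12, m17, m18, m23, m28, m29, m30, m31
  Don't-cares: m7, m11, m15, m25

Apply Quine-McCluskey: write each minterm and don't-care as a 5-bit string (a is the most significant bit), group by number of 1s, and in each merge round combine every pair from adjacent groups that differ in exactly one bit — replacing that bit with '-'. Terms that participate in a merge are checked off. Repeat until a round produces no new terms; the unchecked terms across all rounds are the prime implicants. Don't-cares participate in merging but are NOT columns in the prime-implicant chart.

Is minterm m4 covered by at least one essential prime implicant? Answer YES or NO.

NO

Round 0: 00011✓ 00100✓ 00101✓ 00111✓ 01000✓ 01001✓ 01010✓ 01011✓ 01100✓ 01111✓ 10001✓ 10010 10111✓ 11001✓ 11100✓ 11101✓ 11110✓ 11111✓
Round 1: -0111✓ -1001 -1100 -1111✓ 0-011✓ 0-100 0-111✓ 00-11✓ 001-1 0010- 01-00 01-11✓ 010-0✓ 010-1✓ 0100-✓ 0101-✓ 1-001 1-111✓ 11-01 111-0✓ 111-1✓ 1110-✓ 1111-✓
Round 2: --111 0--11 010-- 111--
PIs = {--111, -1001, -1100, 0--11, 0-100, 001-1, 0010-, 01-00, 010--, 1-001, 10010, 11-01, 111--}
Coverage chart:
  m3: 0--11 ←essential
  m4: 0-100,0010-
  m5: 001-1,0010-
  m8: 01-00,010--
  m9: -1001,010--
  m10: 010-- ←essential
  m12: -1100,0-100,01-00
  m17: 1-001 ←essential
  m18: 10010 ←essential
  m23: --111 ←essential
  m28: -1100,111--
  m29: 11-01,111--
  m30: 111-- ←essential
  m31: --111,111--
Essential: --111, 0--11, 010--, 1-001, 10010, 111--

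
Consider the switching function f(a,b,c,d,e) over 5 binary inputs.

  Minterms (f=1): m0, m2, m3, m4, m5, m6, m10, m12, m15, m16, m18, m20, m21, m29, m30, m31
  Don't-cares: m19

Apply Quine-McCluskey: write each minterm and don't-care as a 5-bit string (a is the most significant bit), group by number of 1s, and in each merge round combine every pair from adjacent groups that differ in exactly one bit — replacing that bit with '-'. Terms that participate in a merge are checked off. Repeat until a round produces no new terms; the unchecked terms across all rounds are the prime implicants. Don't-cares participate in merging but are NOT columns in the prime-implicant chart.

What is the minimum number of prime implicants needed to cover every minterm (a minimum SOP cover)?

9

size-2^0 implicants → 00000(✓)  00010(✓)  00011(✓)  00100(✓)  00101(✓)  00110(✓)  01010(✓)  01100(✓)  01111(✓)  10000(✓)  10010(✓)  10011(✓)  10100(✓)  10101(✓)  11101(✓)  11110(✓)  11111(✓)
size-2^1 implicants → -0000(✓)  -0010(✓)  -0011(✓)  -0100(✓)  -0101(✓)  -1111  0-010  0-100  00-00(✓)  00-10(✓)  000-0(✓)  0001-(✓)  001-0(✓)  0010-(✓)  1-101  10-00(✓)  100-0(✓)  1001-(✓)  1010-(✓)  111-1  1111-
size-2^2 implicants → -0-00  -00-0  -001-  -010-  00--0
Unchecked terms (primes): -0-00, -00-0, -001-, -010-, -1111, 0-010, 0-100, 00--0, 1-101, 111-1, 1111-
Minterm coverage:
  m0 ⊆ -0-00,-00-0,00--0
  m2 ⊆ -00-0,-001-,0-010,00--0
  m3 ⊆ -001- [E]
  m4 ⊆ -0-00,-010-,0-100,00--0
  m5 ⊆ -010- [E]
  m6 ⊆ 00--0 [E]
  m10 ⊆ 0-010 [E]
  m12 ⊆ 0-100 [E]
  m15 ⊆ -1111 [E]
  m16 ⊆ -0-00,-00-0
  m18 ⊆ -00-0,-001-
  m20 ⊆ -0-00,-010-
  m21 ⊆ -010-,1-101
  m29 ⊆ 1-101,111-1
  m30 ⊆ 1111- [E]
  m31 ⊆ -1111,111-1,1111-
E = {-001-, -010-, -1111, 0-010, 0-100, 00--0, 1111-}
Petrick residual → -0-00, 1-101
Cover = b'd'e' + b'c'd + b'cd' + bcde + a'c'de' + a'cd'e' + a'b'e' + acd'e + abcd  |cover|=9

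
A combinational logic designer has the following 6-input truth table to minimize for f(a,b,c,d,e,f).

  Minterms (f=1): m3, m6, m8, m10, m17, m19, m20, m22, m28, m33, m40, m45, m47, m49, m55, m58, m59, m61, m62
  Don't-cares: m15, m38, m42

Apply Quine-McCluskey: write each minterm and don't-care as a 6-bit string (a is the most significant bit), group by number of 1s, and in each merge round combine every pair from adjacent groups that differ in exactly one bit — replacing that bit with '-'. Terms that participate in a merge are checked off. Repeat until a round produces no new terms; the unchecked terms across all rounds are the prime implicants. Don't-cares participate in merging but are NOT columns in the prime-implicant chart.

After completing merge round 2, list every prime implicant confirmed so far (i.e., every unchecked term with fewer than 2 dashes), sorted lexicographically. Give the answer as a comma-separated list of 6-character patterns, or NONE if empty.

-00110, -01111, -10001, 0-0011, 0-0110, 01-100, 0100-1, 0101-0, 1-0001, 1-1010, 1-1101, 1011-1, 110111, 111-10, 11101-

[col 0] 000011*, 000110*, 001000*, 001010*, 001111*, 010001*, 010011*, 010100*, 010110*, 011100*, 100001*, 100110*, 101000*, 101010*, 101101*, 101111*, 110001*, 110111, 111010*, 111011*, 111101*, 111110*
[col 1] -00110, -01000*, -01010*, -01111, -10001, 0-0011, 0-0110, 0010-0*, 01-100, 0100-1, 0101-0, 1-0001, 1-1010, 1-1101, 1010-0*, 1011-1, 111-10, 11101-
[col 2] -010-0
Prime implicants: -00110, -010-0, -01111, -10001, 0-0011, 0-0110, 01-100, 0100-1, 0101-0, 1-0001, 1-1010, 1-1101, 1011-1, 110111, 111-10, 11101-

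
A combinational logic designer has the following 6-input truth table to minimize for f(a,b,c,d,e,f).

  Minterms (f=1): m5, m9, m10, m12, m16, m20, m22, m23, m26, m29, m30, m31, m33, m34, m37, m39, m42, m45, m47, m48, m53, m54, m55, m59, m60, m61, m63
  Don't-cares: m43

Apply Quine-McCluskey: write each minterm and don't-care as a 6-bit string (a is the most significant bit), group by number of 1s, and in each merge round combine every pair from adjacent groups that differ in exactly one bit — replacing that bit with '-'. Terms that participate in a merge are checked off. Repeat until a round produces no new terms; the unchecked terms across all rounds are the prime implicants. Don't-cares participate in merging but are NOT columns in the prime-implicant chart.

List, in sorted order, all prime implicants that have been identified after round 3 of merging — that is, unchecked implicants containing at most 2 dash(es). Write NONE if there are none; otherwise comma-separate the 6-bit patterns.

[col 0] 000101*, 001001, 001010*, 001100, 010000*, 010100*, 010110*, 010111*, 011010*, 011101*, 011110*, 011111*, 100001*, 100010*, 100101*, 100111*, 101010*, 101011*, 101101*, 101111*, 110000*, 110101*, 110110*, 110111*, 111011*, 111100*, 111101*, 111111*
[col 1] -00101, -01010, -10000, -10110*, -10111*, -11101*, -11111*, 0-1010, 01-110*, 01-111*, 010-00, 0101-0, 01011-*, 011-10, 0111-1*, 01111-*, 1-0101*, 1-0111*, 1-1011*, 1-1101*, 1-1111*, 10-010, 10-101*, 10-111*, 100-01, 1001-1*, 101-11*, 10101-, 1011-1*, 11-101*, 11-111*, 1101-1*, 11011-*, 111-11*, 1111-1*, 11110-
[col 2] -1-111, -1011-, -111-1, 01-11-, 1--101*, 1--111*, 1-01-1*, 1-1-11, 1-11-1*, 10-1-1*, 11-1-1*
[col 3] 1--1-1
Prime implicants: -00101, -01010, -1-111, -10000, -1011-, -111-1, 0-1010, 001001, 001100, 01-11-, 010-00, 0101-0, 011-10, 1--1-1, 1-1-11, 10-010, 100-01, 10101-, 11110-

-00101, -01010, -1-111, -10000, -1011-, -111-1, 0-1010, 001001, 001100, 01-11-, 010-00, 0101-0, 011-10, 1-1-11, 10-010, 100-01, 10101-, 11110-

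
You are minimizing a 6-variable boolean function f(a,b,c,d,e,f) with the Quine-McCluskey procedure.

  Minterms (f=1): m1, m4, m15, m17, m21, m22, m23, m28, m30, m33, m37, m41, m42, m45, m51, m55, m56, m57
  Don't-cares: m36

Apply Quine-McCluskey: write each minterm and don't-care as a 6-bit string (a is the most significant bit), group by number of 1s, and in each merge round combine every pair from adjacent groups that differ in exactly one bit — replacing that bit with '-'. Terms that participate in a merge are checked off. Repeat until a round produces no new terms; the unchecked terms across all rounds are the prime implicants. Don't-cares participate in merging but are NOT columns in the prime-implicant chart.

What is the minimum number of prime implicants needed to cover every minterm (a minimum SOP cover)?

10

size-2^0 implicants → 000001(✓)  000100(✓)  001111  010001(✓)  010101(✓)  010110(✓)  010111(✓)  011100(✓)  011110(✓)  100001(✓)  100100(✓)  100101(✓)  101001(✓)  101010  101101(✓)  110011(✓)  110111(✓)  111000(✓)  111001(✓)
size-2^1 implicants → -00001  -00100  -10111  0-0001  01-110  010-01  0101-1  01011-  0111-0  1-1001  10-001(✓)  10-101(✓)  100-01(✓)  10010-  101-01(✓)  110-11  11100-
size-2^2 implicants → 10--01
Unchecked terms (primes): -00001, -00100, -10111, 0-0001, 001111, 01-110, 010-01, 0101-1, 01011-, 0111-0, 1-1001, 10--01, 10010-, 101010, 110-11, 11100-
Minterm coverage:
  m1 ⊆ -00001,0-0001
  m4 ⊆ -00100 [E]
  m15 ⊆ 001111 [E]
  m17 ⊆ 0-0001,010-01
  m21 ⊆ 010-01,0101-1
  m22 ⊆ 01-110,01011-
  m23 ⊆ -10111,0101-1,01011-
  m28 ⊆ 0111-0 [E]
  m30 ⊆ 01-110,0111-0
  m33 ⊆ -00001,10--01
  m37 ⊆ 10--01,10010-
  m41 ⊆ 1-1001,10--01
  m42 ⊆ 101010 [E]
  m45 ⊆ 10--01 [E]
  m51 ⊆ 110-11 [E]
  m55 ⊆ -10111,110-11
  m56 ⊆ 11100- [E]
  m57 ⊆ 1-1001,11100-
E = {-00100, 001111, 0111-0, 10--01, 101010, 110-11, 11100-}
Petrick residual → -00001, 010-01, 01011-
Cover = b'c'd'e'f + b'c'de'f' + a'b'cdef + a'bc'e'f + a'bc'de + a'bcdf' + ab'e'f + ab'cd'ef' + abc'ef + abcd'e'  |cover|=10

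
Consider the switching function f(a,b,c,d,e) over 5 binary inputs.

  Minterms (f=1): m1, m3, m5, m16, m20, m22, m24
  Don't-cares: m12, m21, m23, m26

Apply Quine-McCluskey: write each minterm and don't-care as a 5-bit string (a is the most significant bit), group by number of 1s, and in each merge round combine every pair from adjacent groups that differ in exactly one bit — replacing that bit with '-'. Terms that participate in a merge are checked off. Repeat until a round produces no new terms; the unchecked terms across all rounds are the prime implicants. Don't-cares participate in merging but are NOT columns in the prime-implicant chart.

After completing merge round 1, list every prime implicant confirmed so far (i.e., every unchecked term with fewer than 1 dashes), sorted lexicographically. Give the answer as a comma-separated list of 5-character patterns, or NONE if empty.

Round 0: 00001✓ 00011✓ 00101✓ 01100 10000✓ 10100✓ 10101✓ 10110✓ 10111✓ 11000✓ 11010✓
Round 1: -0101 00-01 000-1 1-000 10-00 101-0✓ 101-1✓ 1010-✓ 1011-✓ 110-0
Round 2: 101--
PIs = {-0101, 00-01, 000-1, 01100, 1-000, 10-00, 101--, 110-0}

01100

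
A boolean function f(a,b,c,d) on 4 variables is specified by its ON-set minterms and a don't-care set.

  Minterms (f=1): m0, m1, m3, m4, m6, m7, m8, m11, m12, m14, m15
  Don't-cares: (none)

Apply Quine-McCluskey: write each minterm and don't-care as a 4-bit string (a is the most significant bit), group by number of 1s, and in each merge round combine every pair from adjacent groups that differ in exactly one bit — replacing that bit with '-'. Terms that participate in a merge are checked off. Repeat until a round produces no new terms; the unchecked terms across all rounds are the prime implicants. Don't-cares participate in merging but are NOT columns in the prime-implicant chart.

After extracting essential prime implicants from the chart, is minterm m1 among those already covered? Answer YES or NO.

NO

[col 0] 0000*, 0001*, 0011*, 0100*, 0110*, 0111*, 1000*, 1011*, 1100*, 1110*, 1111*
[col 1] -000*, -011*, -100*, -110*, -111*, 0-00*, 0-11*, 00-1, 000-, 01-0*, 011-*, 1-00*, 1-11*, 11-0*, 111-*
[col 2] --00, --11, -1-0, -11-
Prime implicants: --00, --11, -1-0, -11-, 00-1, 000-
PI chart (minterm → PIs covering it):
  0 | --00,000-
  1 | 00-1,000-
  3 | --11,00-1
  4 | --00,-1-0
  6 | -1-0,-11-
  7 | --11,-11-
  8 | --00  (sole → essential)
  11 | --11  (sole → essential)
  12 | --00,-1-0
  14 | -1-0,-11-
  15 | --11,-11-
Essential prime implicants: --00, --11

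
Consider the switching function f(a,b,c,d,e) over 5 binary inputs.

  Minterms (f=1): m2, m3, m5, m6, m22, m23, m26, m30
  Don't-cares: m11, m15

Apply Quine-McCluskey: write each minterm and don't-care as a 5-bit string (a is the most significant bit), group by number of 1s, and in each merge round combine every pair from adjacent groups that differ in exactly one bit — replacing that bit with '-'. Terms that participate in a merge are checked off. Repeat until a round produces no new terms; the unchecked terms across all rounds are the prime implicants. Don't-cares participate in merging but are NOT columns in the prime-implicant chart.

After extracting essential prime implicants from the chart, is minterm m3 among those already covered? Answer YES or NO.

NO

[col 0] 00010*, 00011*, 00101, 00110*, 01011*, 01111*, 10110*, 10111*, 11010*, 11110*
[col 1] -0110, 0-011, 00-10, 0001-, 01-11, 1-110, 1011-, 11-10
Prime implicants: -0110, 0-011, 00-10, 0001-, 00101, 01-11, 1-110, 1011-, 11-10
PI chart (minterm → PIs covering it):
  2 | 00-10,0001-
  3 | 0-011,0001-
  5 | 00101  (sole → essential)
  6 | -0110,00-10
  22 | -0110,1-110,1011-
  23 | 1011-  (sole → essential)
  26 | 11-10  (sole → essential)
  30 | 1-110,11-10
Essential prime implicants: 00101, 1011-, 11-10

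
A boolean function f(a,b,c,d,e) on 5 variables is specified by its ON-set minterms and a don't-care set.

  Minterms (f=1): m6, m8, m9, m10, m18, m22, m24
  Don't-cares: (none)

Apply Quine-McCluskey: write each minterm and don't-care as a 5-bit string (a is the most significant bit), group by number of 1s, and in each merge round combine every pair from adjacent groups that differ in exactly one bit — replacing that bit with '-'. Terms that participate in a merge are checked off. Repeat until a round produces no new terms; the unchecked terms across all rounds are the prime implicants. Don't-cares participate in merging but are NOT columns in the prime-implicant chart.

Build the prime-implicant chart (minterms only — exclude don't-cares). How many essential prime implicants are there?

size-2^0 implicants → 00110(✓)  01000(✓)  01001(✓)  01010(✓)  10010(✓)  10110(✓)  11000(✓)
size-2^1 implicants → -0110  -1000  010-0  0100-  10-10
Unchecked terms (primes): -0110, -1000, 010-0, 0100-, 10-10
Minterm coverage:
  m6 ⊆ -0110 [E]
  m8 ⊆ -1000,010-0,0100-
  m9 ⊆ 0100- [E]
  m10 ⊆ 010-0 [E]
  m18 ⊆ 10-10 [E]
  m22 ⊆ -0110,10-10
  m24 ⊆ -1000 [E]
E = {-0110, -1000, 010-0, 0100-, 10-10}

5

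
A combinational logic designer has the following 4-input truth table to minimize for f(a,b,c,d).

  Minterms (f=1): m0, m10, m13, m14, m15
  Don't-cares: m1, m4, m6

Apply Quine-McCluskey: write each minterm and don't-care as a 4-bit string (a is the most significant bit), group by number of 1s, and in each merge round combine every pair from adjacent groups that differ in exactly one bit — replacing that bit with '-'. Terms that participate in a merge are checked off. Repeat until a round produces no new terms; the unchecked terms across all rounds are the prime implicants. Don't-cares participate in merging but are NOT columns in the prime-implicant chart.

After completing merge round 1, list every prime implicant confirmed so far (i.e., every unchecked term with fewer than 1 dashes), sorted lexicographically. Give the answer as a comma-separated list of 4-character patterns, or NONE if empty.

NONE

Round 0: 0000✓ 0001✓ 0100✓ 0110✓ 1010✓ 1101✓ 1110✓ 1111✓
Round 1: -110 0-00 000- 01-0 1-10 11-1 111-
PIs = {-110, 0-00, 000-, 01-0, 1-10, 11-1, 111-}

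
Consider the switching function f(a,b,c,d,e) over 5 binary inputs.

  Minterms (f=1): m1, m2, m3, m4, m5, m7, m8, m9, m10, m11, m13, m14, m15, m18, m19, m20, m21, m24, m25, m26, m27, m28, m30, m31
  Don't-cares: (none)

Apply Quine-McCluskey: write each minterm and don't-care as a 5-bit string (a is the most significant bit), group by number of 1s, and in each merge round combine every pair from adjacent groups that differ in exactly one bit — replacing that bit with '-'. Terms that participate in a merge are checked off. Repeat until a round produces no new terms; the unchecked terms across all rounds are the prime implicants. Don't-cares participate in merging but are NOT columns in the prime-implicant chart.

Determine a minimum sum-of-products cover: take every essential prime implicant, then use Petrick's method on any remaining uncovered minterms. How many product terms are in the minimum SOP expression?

Round 0: 00001✓ 00010✓ 00011✓ 00100✓ 00101✓ 00111✓ 01000✓ 01001✓ 01010✓ 01011✓ 01101✓ 01110✓ 01111✓ 10010✓ 10011✓ 10100✓ 10101✓ 11000✓ 11001✓ 11010✓ 11011✓ 11100✓ 11110✓ 11111✓
Round 1: -0010✓ -0011✓ -0100✓ -0101✓ -1000✓ -1001✓ -1010✓ -1011✓ -1110✓ -1111✓ 0-001✓ 0-010✓ 0-011✓ 0-101✓ 0-111✓ 00-01✓ 00-11✓ 000-1✓ 0001-✓ 001-1✓ 0010-✓ 01-01✓ 01-10✓ 01-11✓ 010-0✓ 010-1✓ 0100-✓ 0101-✓ 011-1✓ 0111-✓ 1-010✓ 1-011✓ 1-100 1001-✓ 1010-✓ 11-00✓ 11-10✓ 11-11✓ 110-0✓ 110-1✓ 1100-✓ 1101-✓ 111-0✓ 1111-✓
Round 2: --010✓ --011✓ -001-✓ -010- -1-10✓ -1-11✓ -10-0✓ -10-1✓ -100-✓ -101-✓ -111-✓ 0--01✓ 0--11✓ 0-0-1✓ 0-01-✓ 0-1-1✓ 00--1✓ 01--1✓ 01-1-✓ 010--✓ 1-01-✓ 11--0 11-1-✓ 110--✓
Round 3: --01- -1-1- -10-- 0---1
PIs = {--01-, -010-, -1-1-, -10--, 0---1, 1-100, 11--0}
Coverage chart:
  m1: 0---1 ←essential
  m2: --01- ←essential
  m3: --01-,0---1
  m4: -010- ←essential
  m5: -010-,0---1
  m7: 0---1 ←essential
  m8: -10-- ←essential
  m9: -10--,0---1
  m10: --01-,-1-1-,-10--
  m11: --01-,-1-1-,-10--,0---1
  m13: 0---1 ←essential
  m14: -1-1- ←essential
  m15: -1-1-,0---1
  m18: --01- ←essential
  m19: --01- ←essential
  m20: -010-,1-100
  m21: -010- ←essential
  m24: -10--,11--0
  m25: -10-- ←essential
  m26: --01-,-1-1-,-10--,11--0
  m27: --01-,-1-1-,-10--
  m28: 1-100,11--0
  m30: -1-1-,11--0
  m31: -1-1- ←essential
Essential: --01-, -010-, -1-1-, -10--, 0---1
Petrick residual → 1-100
Min cover (6 terms): c'd + b'cd' + bd + bc' + a'e + acd'e'

6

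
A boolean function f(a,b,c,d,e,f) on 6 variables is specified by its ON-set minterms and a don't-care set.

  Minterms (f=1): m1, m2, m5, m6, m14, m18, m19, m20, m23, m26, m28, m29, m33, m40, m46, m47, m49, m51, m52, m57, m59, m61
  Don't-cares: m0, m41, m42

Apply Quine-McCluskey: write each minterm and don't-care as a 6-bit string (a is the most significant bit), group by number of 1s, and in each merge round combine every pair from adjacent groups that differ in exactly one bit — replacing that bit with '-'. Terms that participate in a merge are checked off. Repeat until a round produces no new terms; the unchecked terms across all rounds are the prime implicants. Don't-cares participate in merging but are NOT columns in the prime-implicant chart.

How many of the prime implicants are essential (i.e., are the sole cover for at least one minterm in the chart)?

6

[col 0] 000000*, 000001*, 000010*, 000101*, 000110*, 001110*, 010010*, 010011*, 010100*, 010111*, 011010*, 011100*, 011101*, 100001*, 101000*, 101001*, 101010*, 101110*, 101111*, 110001*, 110011*, 110100*, 111001*, 111011*, 111101*
[col 1] -00001, -01110, -10011, -10100, -11101, 0-0010, 00-110, 000-01, 000-10, 0000-0, 00000-, 01-010, 01-100, 010-11, 01001-, 01110-, 1-0001*, 1-1001*, 10-001*, 101-10, 1010-0, 10100-, 10111-, 11-001*, 11-011*, 1100-1*, 111-01, 1110-1*
[col 2] 1--001, 11-0-1
Prime implicants: -00001, -01110, -10011, -10100, -11101, 0-0010, 00-110, 000-01, 000-10, 0000-0, 00000-, 01-010, 01-100, 010-11, 01001-, 01110-, 1--001, 101-10, 1010-0, 10100-, 10111-, 11-0-1, 111-01
PI chart (minterm → PIs covering it):
  1 | -00001,000-01,00000-
  2 | 0-0010,000-10,0000-0
  5 | 000-01  (sole → essential)
  6 | 00-110,000-10
  14 | -01110,00-110
  18 | 0-0010,01-010,01001-
  19 | -10011,010-11,01001-
  20 | -10100,01-100
  23 | 010-11  (sole → essential)
  26 | 01-010  (sole → essential)
  28 | 01-100,01110-
  29 | -11101,01110-
  33 | -00001,1--001
  40 | 1010-0,10100-
  46 | -01110,101-10,10111-
  47 | 10111-  (sole → essential)
  49 | 1--001,11-0-1
  51 | -10011,11-0-1
  52 | -10100  (sole → essential)
  57 | 1--001,11-0-1,111-01
  59 | 11-0-1  (sole → essential)
  61 | -11101,111-01
Essential prime implicants: -10100, 000-01, 01-010, 010-11, 10111-, 11-0-1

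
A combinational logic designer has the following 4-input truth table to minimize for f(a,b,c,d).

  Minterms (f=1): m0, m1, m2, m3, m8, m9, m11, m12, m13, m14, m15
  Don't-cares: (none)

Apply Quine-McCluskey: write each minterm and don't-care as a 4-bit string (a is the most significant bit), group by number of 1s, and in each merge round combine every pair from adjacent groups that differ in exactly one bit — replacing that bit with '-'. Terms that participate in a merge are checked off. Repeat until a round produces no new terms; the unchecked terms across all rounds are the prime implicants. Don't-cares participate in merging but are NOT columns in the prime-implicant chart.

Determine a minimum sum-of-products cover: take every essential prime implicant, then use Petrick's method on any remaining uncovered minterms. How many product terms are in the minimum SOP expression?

[col 0] 0000*, 0001*, 0010*, 0011*, 1000*, 1001*, 1011*, 1100*, 1101*, 1110*, 1111*
[col 1] -000*, -001*, -011*, 00-0*, 00-1*, 000-*, 001-*, 1-00*, 1-01*, 1-11*, 10-1*, 100-*, 11-0*, 11-1*, 110-*, 111-*
[col 2] -0-1, -00-, 00--, 1--1, 1-0-, 11--
Prime implicants: -0-1, -00-, 00--, 1--1, 1-0-, 11--
PI chart (minterm → PIs covering it):
  0 | -00-,00--
  1 | -0-1,-00-,00--
  2 | 00--  (sole → essential)
  3 | -0-1,00--
  8 | -00-,1-0-
  9 | -0-1,-00-,1--1,1-0-
  11 | -0-1,1--1
  12 | 1-0-,11--
  13 | 1--1,1-0-,11--
  14 | 11--  (sole → essential)
  15 | 1--1,11--
Essential prime implicants: 00--, 11--
Petrick residual → -0-1, -00-
Minimum SOP uses 4 PIs: b'd + b'c' + a'b' + ab

4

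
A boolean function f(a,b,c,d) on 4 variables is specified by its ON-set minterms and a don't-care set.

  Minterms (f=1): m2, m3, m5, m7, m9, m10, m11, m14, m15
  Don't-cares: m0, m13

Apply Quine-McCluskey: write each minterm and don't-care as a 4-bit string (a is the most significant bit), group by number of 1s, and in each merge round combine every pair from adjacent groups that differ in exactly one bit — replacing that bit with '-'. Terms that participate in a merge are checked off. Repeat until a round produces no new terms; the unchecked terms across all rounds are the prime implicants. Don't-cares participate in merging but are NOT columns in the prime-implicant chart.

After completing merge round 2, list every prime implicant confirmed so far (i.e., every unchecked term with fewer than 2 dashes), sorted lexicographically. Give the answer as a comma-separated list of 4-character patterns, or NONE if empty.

00-0

[col 0] 0000*, 0010*, 0011*, 0101*, 0111*, 1001*, 1010*, 1011*, 1101*, 1110*, 1111*
[col 1] -010*, -011*, -101*, -111*, 0-11*, 00-0, 001-*, 01-1*, 1-01*, 1-10*, 1-11*, 10-1*, 101-*, 11-1*, 111-*
[col 2] --11, -01-, -1-1, 1--1, 1-1-
Prime implicants: --11, -01-, -1-1, 00-0, 1--1, 1-1-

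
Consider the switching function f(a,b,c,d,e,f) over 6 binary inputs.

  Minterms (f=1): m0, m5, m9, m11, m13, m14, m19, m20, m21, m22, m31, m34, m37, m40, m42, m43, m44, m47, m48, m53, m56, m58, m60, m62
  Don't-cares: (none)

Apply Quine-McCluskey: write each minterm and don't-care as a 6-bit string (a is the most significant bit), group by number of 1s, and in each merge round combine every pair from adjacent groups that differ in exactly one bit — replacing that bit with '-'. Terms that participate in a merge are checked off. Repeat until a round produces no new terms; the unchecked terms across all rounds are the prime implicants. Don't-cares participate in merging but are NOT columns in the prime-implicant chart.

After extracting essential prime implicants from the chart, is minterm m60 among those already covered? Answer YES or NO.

YES

size-2^0 implicants → 000000  000101(✓)  001001(✓)  001011(✓)  001101(✓)  001110  010011  010100(✓)  010101(✓)  010110(✓)  011111  100010(✓)  100101(✓)  101000(✓)  101010(✓)  101011(✓)  101100(✓)  101111(✓)  110000(✓)  110101(✓)  111000(✓)  111010(✓)  111100(✓)  111110(✓)
size-2^1 implicants → -00101(✓)  -01011  -10101(✓)  0-0101(✓)  00-101  001-01  0010-1  0101-0  01010-  1-0101(✓)  1-1000(✓)  1-1010(✓)  1-1100(✓)  10-010  101-00(✓)  101-11  1010-0(✓)  10101-  11-000  111-00(✓)  111-10(✓)  1110-0(✓)  1111-0(✓)
size-2^2 implicants → --0101  1-1-00  1-10-0  111--0
Unchecked terms (primes): --0101, -01011, 00-101, 000000, 001-01, 0010-1, 001110, 010011, 0101-0, 01010-, 011111, 1-1-00, 1-10-0, 10-010, 101-11, 10101-, 11-000, 111--0
Minterm coverage:
  m0 ⊆ 000000 [E]
  m5 ⊆ --0101,00-101
  m9 ⊆ 001-01,0010-1
  m11 ⊆ -01011,0010-1
  m13 ⊆ 00-101,001-01
  m14 ⊆ 001110 [E]
  m19 ⊆ 010011 [E]
  m20 ⊆ 0101-0,01010-
  m21 ⊆ --0101,01010-
  m22 ⊆ 0101-0 [E]
  m31 ⊆ 011111 [E]
  m34 ⊆ 10-010 [E]
  m37 ⊆ --0101 [E]
  m40 ⊆ 1-1-00,1-10-0
  m42 ⊆ 1-10-0,10-010,10101-
  m43 ⊆ -01011,101-11,10101-
  m44 ⊆ 1-1-00 [E]
  m47 ⊆ 101-11 [E]
  m48 ⊆ 11-000 [E]
  m53 ⊆ --0101 [E]
  m56 ⊆ 1-1-00,1-10-0,11-000,111--0
  m58 ⊆ 1-10-0,111--0
  m60 ⊆ 1-1-00,111--0
  m62 ⊆ 111--0 [E]
E = {--0101, 000000, 001110, 010011, 0101-0, 011111, 1-1-00, 10-010, 101-11, 11-000, 111--0}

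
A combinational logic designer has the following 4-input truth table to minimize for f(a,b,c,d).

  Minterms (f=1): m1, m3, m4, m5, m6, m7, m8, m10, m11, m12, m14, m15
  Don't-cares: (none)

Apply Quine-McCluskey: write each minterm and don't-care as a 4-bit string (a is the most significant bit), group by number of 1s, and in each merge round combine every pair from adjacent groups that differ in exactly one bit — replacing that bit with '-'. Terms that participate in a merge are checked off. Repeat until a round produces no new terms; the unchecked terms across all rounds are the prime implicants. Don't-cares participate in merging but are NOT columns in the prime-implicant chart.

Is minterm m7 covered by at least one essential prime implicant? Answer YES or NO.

[col 0] 0001*, 0011*, 0100*, 0101*, 0110*, 0111*, 1000*, 1010*, 1011*, 1100*, 1110*, 1111*
[col 1] -011*, -100*, -110*, -111*, 0-01*, 0-11*, 00-1*, 01-0*, 01-1*, 010-*, 011-*, 1-00*, 1-10*, 1-11*, 10-0*, 101-*, 11-0*, 111-*
[col 2] --11, -1-0, -11-, 0--1, 01--, 1--0, 1-1-
Prime implicants: --11, -1-0, -11-, 0--1, 01--, 1--0, 1-1-
PI chart (minterm → PIs covering it):
  1 | 0--1  (sole → essential)
  3 | --11,0--1
  4 | -1-0,01--
  5 | 0--1,01--
  6 | -1-0,-11-,01--
  7 | --11,-11-,0--1,01--
  8 | 1--0  (sole → essential)
  10 | 1--0,1-1-
  11 | --11,1-1-
  12 | -1-0,1--0
  14 | -1-0,-11-,1--0,1-1-
  15 | --11,-11-,1-1-
Essential prime implicants: 0--1, 1--0

YES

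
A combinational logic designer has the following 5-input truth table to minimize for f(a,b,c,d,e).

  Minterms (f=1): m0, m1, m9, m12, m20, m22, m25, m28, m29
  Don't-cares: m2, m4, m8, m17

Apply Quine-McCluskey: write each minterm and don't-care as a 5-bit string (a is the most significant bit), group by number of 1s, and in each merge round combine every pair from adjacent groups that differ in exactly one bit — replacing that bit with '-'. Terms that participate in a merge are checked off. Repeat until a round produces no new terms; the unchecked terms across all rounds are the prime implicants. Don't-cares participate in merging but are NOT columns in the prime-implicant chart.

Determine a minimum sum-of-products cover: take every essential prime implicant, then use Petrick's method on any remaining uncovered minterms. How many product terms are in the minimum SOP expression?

4

Round 0: 00000✓ 00001✓ 00010✓ 00100✓ 01000✓ 01001✓ 01100✓ 10001✓ 10100✓ 10110✓ 11001✓ 11100✓ 11101✓
Round 1: -0001✓ -0100✓ -1001✓ -1100✓ 0-000✓ 0-001✓ 0-100✓ 00-00✓ 000-0 0000-✓ 01-00✓ 0100-✓ 1-001✓ 1-100✓ 101-0 11-01 1110-
Round 2: --001 --100 0--00 0-00-
PIs = {--001, --100, 0--00, 0-00-, 000-0, 101-0, 11-01, 1110-}
Coverage chart:
  m0: 0--00,0-00-,000-0
  m1: --001,0-00-
  m9: --001,0-00-
  m12: --100,0--00
  m20: --100,101-0
  m22: 101-0 ←essential
  m25: --001,11-01
  m28: --100,1110-
  m29: 11-01,1110-
Essential: 101-0
Petrick residual → --001, 0--00, 1110-
Min cover (4 terms): c'd'e + a'd'e' + ab'ce' + abcd'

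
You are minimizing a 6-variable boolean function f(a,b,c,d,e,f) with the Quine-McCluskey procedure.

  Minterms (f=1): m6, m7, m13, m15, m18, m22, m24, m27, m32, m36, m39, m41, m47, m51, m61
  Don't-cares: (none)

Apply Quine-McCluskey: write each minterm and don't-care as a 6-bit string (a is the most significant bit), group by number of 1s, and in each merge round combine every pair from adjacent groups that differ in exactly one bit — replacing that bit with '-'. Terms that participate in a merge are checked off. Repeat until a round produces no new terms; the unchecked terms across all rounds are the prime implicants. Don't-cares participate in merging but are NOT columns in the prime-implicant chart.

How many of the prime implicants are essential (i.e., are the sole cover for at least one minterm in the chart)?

Round 0: 000110✓ 000111✓ 001101✓ 001111✓ 010010✓ 010110✓ 011000 011011 100000✓ 100100✓ 100111✓ 101001 101111✓ 110011 111101
Round 1: -00111✓ -01111✓ 0-0110 00-111✓ 00011- 0011-1 010-10 10-111✓ 100-00
Round 2: -0-111
PIs = {-0-111, 0-0110, 00011-, 0011-1, 010-10, 011000, 011011, 100-00, 101001, 110011, 111101}
Coverage chart:
  m6: 0-0110,00011-
  m7: -0-111,00011-
  m13: 0011-1 ←essential
  m15: -0-111,0011-1
  m18: 010-10 ←essential
  m22: 0-0110,010-10
  m24: 011000 ←essential
  m27: 011011 ←essential
  m32: 100-00 ←essential
  m36: 100-00 ←essential
  m39: -0-111 ←essential
  m41: 101001 ←essential
  m47: -0-111 ←essential
  m51: 110011 ←essential
  m61: 111101 ←essential
Essential: -0-111, 0011-1, 010-10, 011000, 011011, 100-00, 101001, 110011, 111101

9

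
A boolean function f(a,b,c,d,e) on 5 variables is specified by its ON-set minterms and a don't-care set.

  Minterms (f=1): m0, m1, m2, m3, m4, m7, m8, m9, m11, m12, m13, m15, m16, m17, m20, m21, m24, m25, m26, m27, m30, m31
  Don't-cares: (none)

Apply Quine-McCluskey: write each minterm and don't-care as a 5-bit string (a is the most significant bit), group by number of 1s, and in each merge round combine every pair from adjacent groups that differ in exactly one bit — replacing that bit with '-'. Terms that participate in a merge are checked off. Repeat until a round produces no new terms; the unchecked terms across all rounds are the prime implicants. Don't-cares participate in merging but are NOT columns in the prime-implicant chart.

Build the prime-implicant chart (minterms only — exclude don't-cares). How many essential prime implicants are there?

4

Round 0: 00000✓ 00001✓ 00010✓ 00011✓ 00100✓ 00111✓ 01000✓ 01001✓ 01011✓ 01100✓ 01101✓ 01111✓ 10000✓ 10001✓ 10100✓ 10101✓ 11000✓ 11001✓ 11010✓ 11011✓ 11110✓ 11111✓
Round 1: -0000✓ -0001✓ -0100✓ -1000✓ -1001✓ -1011✓ -1111✓ 0-000✓ 0-001✓ 0-011✓ 0-100✓ 0-111✓ 00-00✓ 00-11✓ 000-0✓ 000-1✓ 0000-✓ 0001-✓ 01-00✓ 01-01✓ 01-11✓ 010-1✓ 0100-✓ 011-1✓ 0110-✓ 1-000✓ 1-001✓ 10-00✓ 10-01✓ 1000-✓ 1010-✓ 11-10✓ 11-11✓ 110-0✓ 110-1✓ 1100-✓ 1101-✓ 1111-✓
Round 2: --000✓ --001✓ -0-00 -000-✓ -1-11 -10-1 -100-✓ 0--00 0--11 0-0-1 0-00-✓ 000-- 01--1 01-0- 1-00-✓ 10-0- 11-1- 110--
Round 3: --00-
PIs = {--00-, -0-00, -1-11, -10-1, 0--00, 0--11, 0-0-1, 000--, 01--1, 01-0-, 10-0-, 11-1-, 110--}
Coverage chart:
  m0: --00-,-0-00,0--00,000--
  m1: --00-,0-0-1,000--
  m2: 000-- ←essential
  m3: 0--11,0-0-1,000--
  m4: -0-00,0--00
  m7: 0--11 ←essential
  m8: --00-,0--00,01-0-
  m9: --00-,-10-1,0-0-1,01--1,01-0-
  m11: -1-11,-10-1,0--11,0-0-1,01--1
  m12: 0--00,01-0-
  m13: 01--1,01-0-
  m15: -1-11,0--11,01--1
  m16: --00-,-0-00,10-0-
  m17: --00-,10-0-
  m20: -0-00,10-0-
  m21: 10-0- ←essential
  m24: --00-,110--
  m25: --00-,-10-1,110--
  m26: 11-1-,110--
  m27: -1-11,-10-1,11-1-,110--
  m30: 11-1- ←essential
  m31: -1-11,11-1-
Essential: 0--11, 000--, 10-0-, 11-1-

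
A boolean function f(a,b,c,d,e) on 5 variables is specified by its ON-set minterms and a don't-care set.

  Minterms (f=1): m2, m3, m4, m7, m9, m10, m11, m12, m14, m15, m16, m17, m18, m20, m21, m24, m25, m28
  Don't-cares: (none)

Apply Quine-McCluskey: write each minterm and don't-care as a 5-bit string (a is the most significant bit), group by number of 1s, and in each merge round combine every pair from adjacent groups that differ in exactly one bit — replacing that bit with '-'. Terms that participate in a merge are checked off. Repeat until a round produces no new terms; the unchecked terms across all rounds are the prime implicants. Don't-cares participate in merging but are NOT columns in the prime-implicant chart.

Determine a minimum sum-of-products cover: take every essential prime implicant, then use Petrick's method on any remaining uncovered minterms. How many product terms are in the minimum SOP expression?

[col 0] 00010*, 00011*, 00100*, 00111*, 01001*, 01010*, 01011*, 01100*, 01110*, 01111*, 10000*, 10001*, 10010*, 10100*, 10101*, 11000*, 11001*, 11100*
[col 1] -0010, -0100*, -1001, -1100*, 0-010*, 0-011*, 0-100*, 0-111*, 00-11*, 0001-*, 01-10*, 01-11*, 010-1, 0101-*, 011-0, 0111-*, 1-000*, 1-001*, 1-100*, 10-00*, 10-01*, 100-0, 1000-*, 1010-*, 11-00*, 1100-*
[col 2] --100, 0--11, 0-01-, 01-1-, 1--00, 1-00-, 10-0-
Prime implicants: --100, -0010, -1001, 0--11, 0-01-, 01-1-, 010-1, 011-0, 1--00, 1-00-, 10-0-, 100-0
PI chart (minterm → PIs covering it):
  2 | -0010,0-01-
  3 | 0--11,0-01-
  4 | --100  (sole → essential)
  7 | 0--11  (sole → essential)
  9 | -1001,010-1
  10 | 0-01-,01-1-
  11 | 0--11,0-01-,01-1-,010-1
  12 | --100,011-0
  14 | 01-1-,011-0
  15 | 0--11,01-1-
  16 | 1--00,1-00-,10-0-,100-0
  17 | 1-00-,10-0-
  18 | -0010,100-0
  20 | --100,1--00,10-0-
  21 | 10-0-  (sole → essential)
  24 | 1--00,1-00-
  25 | -1001,1-00-
  28 | --100,1--00
Essential prime implicants: --100, 0--11, 10-0-
Petrick residual → -0010, -1001, 01-1-, 1--00
Minimum SOP uses 7 PIs: cd'e' + b'c'de' + bc'd'e + a'de + a'bd + ad'e' + ab'd'

7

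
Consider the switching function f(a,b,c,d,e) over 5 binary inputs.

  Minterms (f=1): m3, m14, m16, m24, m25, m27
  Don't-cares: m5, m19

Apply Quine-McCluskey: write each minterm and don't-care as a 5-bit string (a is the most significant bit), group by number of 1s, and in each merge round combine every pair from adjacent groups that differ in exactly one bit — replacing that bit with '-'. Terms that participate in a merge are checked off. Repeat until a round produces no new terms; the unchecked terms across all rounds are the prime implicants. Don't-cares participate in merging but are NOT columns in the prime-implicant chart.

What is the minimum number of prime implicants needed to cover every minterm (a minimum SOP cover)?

4

[col 0] 00011*, 00101, 01110, 10000*, 10011*, 11000*, 11001*, 11011*
[col 1] -0011, 1-000, 1-011, 110-1, 1100-
Prime implicants: -0011, 00101, 01110, 1-000, 1-011, 110-1, 1100-
PI chart (minterm → PIs covering it):
  3 | -0011  (sole → essential)
  14 | 01110  (sole → essential)
  16 | 1-000  (sole → essential)
  24 | 1-000,1100-
  25 | 110-1,1100-
  27 | 1-011,110-1
Essential prime implicants: -0011, 01110, 1-000
Petrick residual → 110-1
Minimum SOP uses 4 PIs: b'c'de + a'bcde' + ac'd'e' + abc'e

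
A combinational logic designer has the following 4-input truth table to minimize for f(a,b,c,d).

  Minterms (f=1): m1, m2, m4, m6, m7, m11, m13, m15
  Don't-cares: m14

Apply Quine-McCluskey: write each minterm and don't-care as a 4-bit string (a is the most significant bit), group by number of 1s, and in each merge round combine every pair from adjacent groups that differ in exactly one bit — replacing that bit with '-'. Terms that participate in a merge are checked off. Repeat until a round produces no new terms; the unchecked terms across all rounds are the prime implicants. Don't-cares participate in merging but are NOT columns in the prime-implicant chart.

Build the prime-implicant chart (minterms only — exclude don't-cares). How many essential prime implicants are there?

6

[col 0] 0001, 0010*, 0100*, 0110*, 0111*, 1011*, 1101*, 1110*, 1111*
[col 1] -110*, -111*, 0-10, 01-0, 011-*, 1-11, 11-1, 111-*
[col 2] -11-
Prime implicants: -11-, 0-10, 0001, 01-0, 1-11, 11-1
PI chart (minterm → PIs covering it):
  1 | 0001  (sole → essential)
  2 | 0-10  (sole → essential)
  4 | 01-0  (sole → essential)
  6 | -11-,0-10,01-0
  7 | -11-  (sole → essential)
  11 | 1-11  (sole → essential)
  13 | 11-1  (sole → essential)
  15 | -11-,1-11,11-1
Essential prime implicants: -11-, 0-10, 0001, 01-0, 1-11, 11-1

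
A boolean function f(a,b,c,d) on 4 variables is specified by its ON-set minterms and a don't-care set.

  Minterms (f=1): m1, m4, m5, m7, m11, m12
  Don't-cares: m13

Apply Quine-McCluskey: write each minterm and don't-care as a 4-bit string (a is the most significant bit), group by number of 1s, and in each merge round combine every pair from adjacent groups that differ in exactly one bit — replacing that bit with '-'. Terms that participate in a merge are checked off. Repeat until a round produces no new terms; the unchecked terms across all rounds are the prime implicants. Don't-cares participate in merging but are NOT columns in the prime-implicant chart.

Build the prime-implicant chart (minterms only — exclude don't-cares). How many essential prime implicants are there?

4

size-2^0 implicants → 0001(✓)  0100(✓)  0101(✓)  0111(✓)  1011  1100(✓)  1101(✓)
size-2^1 implicants → -100(✓)  -101(✓)  0-01  01-1  010-(✓)  110-(✓)
size-2^2 implicants → -10-
Unchecked terms (primes): -10-, 0-01, 01-1, 1011
Minterm coverage:
  m1 ⊆ 0-01 [E]
  m4 ⊆ -10- [E]
  m5 ⊆ -10-,0-01,01-1
  m7 ⊆ 01-1 [E]
  m11 ⊆ 1011 [E]
  m12 ⊆ -10- [E]
E = {-10-, 0-01, 01-1, 1011}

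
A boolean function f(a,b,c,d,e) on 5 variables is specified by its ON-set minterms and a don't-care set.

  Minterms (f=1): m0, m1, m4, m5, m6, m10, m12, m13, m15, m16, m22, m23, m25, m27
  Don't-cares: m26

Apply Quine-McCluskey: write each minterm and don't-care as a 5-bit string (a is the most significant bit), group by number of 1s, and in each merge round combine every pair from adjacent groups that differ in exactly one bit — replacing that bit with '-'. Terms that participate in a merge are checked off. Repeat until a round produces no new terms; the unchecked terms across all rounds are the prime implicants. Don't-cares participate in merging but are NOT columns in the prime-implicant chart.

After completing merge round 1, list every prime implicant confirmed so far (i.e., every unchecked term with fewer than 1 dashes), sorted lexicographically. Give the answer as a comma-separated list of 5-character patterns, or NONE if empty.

Round 0: 00000✓ 00001✓ 00100✓ 00101✓ 00110✓ 01010✓ 01100✓ 01101✓ 01111✓ 10000✓ 10110✓ 10111✓ 11001✓ 11010✓ 11011✓
Round 1: -0000 -0110 -1010 0-100✓ 0-101✓ 00-00✓ 00-01✓ 0000-✓ 001-0 0010-✓ 011-1 0110-✓ 1011- 110-1 1101-
Round 2: 0-10- 00-0-
PIs = {-0000, -0110, -1010, 0-10-, 00-0-, 001-0, 011-1, 1011-, 110-1, 1101-}

NONE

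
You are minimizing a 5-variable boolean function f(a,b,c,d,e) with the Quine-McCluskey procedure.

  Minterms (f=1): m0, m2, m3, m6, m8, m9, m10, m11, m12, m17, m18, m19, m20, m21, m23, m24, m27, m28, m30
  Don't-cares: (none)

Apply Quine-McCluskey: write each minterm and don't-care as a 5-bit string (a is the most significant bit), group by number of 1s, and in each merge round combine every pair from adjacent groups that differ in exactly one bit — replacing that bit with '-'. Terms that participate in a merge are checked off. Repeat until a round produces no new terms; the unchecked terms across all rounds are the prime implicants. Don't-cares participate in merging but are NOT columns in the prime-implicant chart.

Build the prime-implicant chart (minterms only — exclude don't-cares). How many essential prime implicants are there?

8

size-2^0 implicants → 00000(✓)  00010(✓)  00011(✓)  00110(✓)  01000(✓)  01001(✓)  01010(✓)  01011(✓)  01100(✓)  10001(✓)  10010(✓)  10011(✓)  10100(✓)  10101(✓)  10111(✓)  11000(✓)  11011(✓)  11100(✓)  11110(✓)
size-2^1 implicants → -0010(✓)  -0011(✓)  -1000(✓)  -1011(✓)  -1100(✓)  0-000(✓)  0-010(✓)  0-011(✓)  00-10  000-0(✓)  0001-(✓)  01-00(✓)  010-0(✓)  010-1(✓)  0100-(✓)  0101-(✓)  1-011(✓)  1-100  10-01(✓)  10-11(✓)  100-1(✓)  1001-(✓)  101-1(✓)  1010-  11-00(✓)  111-0
size-2^2 implicants → --011  -001-  -1-00  0-0-0  0-01-  010--  10--1
Unchecked terms (primes): --011, -001-, -1-00, 0-0-0, 0-01-, 00-10, 010--, 1-100, 10--1, 1010-, 111-0
Minterm coverage:
  m0 ⊆ 0-0-0 [E]
  m2 ⊆ -001-,0-0-0,0-01-,00-10
  m3 ⊆ --011,-001-,0-01-
  m6 ⊆ 00-10 [E]
  m8 ⊆ -1-00,0-0-0,010--
  m9 ⊆ 010-- [E]
  m10 ⊆ 0-0-0,0-01-,010--
  m11 ⊆ --011,0-01-,010--
  m12 ⊆ -1-00 [E]
  m17 ⊆ 10--1 [E]
  m18 ⊆ -001- [E]
  m19 ⊆ --011,-001-,10--1
  m20 ⊆ 1-100,1010-
  m21 ⊆ 10--1,1010-
  m23 ⊆ 10--1 [E]
  m24 ⊆ -1-00 [E]
  m27 ⊆ --011 [E]
  m28 ⊆ -1-00,1-100,111-0
  m30 ⊆ 111-0 [E]
E = {--011, -001-, -1-00, 0-0-0, 00-10, 010--, 10--1, 111-0}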